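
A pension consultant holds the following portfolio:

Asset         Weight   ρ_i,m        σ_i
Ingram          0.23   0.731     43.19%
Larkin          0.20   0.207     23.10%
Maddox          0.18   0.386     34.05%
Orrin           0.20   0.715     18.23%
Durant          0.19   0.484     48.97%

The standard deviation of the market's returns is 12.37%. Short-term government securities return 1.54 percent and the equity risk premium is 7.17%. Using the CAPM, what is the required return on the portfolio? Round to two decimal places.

β_Ingram = 0.731 × 43.19% / 12.37% = 2.5523
β_Larkin = 0.207 × 23.10% / 12.37% = 0.3866
β_Maddox = 0.386 × 34.05% / 12.37% = 1.0625
β_Orrin = 0.715 × 18.23% / 12.37% = 1.0537
β_Durant = 0.484 × 48.97% / 12.37% = 1.9160
β_P = Σ w_i β_i = 0.23×2.5523 + 0.20×0.3866 + 0.18×1.0625 + 0.20×1.0537 + 0.19×1.9160 = 1.4304
E(R_P) = R_f + β_P × MRP = 1.54% + 1.4304 × 7.17% = 11.80%

11.80%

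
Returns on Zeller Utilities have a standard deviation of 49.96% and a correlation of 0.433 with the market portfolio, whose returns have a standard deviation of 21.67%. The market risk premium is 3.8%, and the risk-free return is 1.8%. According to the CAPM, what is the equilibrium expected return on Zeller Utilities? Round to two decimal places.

β = ρ × σ_i / σ_m = 0.433 × 49.96% / 21.67% = 0.9983
E(R) = 1.8% + 0.9983 × 3.8% = 5.59%

5.59%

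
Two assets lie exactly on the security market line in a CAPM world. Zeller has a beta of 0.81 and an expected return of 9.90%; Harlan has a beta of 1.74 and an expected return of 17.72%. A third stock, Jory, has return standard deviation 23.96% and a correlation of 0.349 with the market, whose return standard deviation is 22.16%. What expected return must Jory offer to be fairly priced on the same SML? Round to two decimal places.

6.26%

MRP = (17.72% − 9.90%) / (1.74 − 0.81) = 8.4086%
R_f = 9.90% − 0.81 × 8.4086% = 3.0890%
β_Jory = ρ·σ_i/σ_m = 0.349 × 23.96 / 22.16 = 0.3773
E(R_Jory) = R_f + β × MRP = 3.0890% + 0.3773 × 8.4086% = 6.26%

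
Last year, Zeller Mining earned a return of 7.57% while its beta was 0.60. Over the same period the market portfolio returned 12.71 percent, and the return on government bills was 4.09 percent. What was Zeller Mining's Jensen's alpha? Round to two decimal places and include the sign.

-1.69%

Market excess return = 12.71% − 4.09% = 8.62%
CAPM benchmark = R_f + β(R_m − R_f) = 4.09% + 0.60 × 8.62% = 9.2620%
α = actual − benchmark = 7.57% − 9.2620% = -1.69%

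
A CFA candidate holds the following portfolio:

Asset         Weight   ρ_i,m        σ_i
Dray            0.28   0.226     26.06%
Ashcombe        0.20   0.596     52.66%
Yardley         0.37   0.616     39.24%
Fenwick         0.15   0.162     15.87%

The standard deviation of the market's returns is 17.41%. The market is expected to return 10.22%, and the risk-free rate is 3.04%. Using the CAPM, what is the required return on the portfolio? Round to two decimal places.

β_Dray = 0.226 × 26.06% / 17.41% = 0.3383
β_Ashcombe = 0.596 × 52.66% / 17.41% = 1.8027
β_Yardley = 0.616 × 39.24% / 17.41% = 1.3884
β_Fenwick = 0.162 × 15.87% / 17.41% = 0.1477
β_P = Σ w_i β_i = 0.28×0.3383 + 0.20×1.8027 + 0.37×1.3884 + 0.15×0.1477 = 0.9911
MRP = 10.22% − 3.04% = 7.18%
E(R_P) = R_f + β_P × MRP = 3.04% + 0.9911 × 7.18% = 10.16%

10.16%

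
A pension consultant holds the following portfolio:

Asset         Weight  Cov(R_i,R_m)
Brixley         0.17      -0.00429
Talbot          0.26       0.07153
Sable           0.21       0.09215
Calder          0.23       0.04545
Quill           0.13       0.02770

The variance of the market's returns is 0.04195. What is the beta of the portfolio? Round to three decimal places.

1.222

β_Brixley = -0.00429 / 0.04195 = -0.1023
β_Talbot = 0.07153 / 0.04195 = 1.7051
β_Sable = 0.09215 / 0.04195 = 2.1967
β_Calder = 0.04545 / 0.04195 = 1.0834
β_Quill = 0.02770 / 0.04195 = 0.6603
β_P = Σ w_i β_i = 0.17×-0.1023 + 0.26×1.7051 + 0.21×2.1967 + 0.23×1.0834 + 0.13×0.6603 = 1.2223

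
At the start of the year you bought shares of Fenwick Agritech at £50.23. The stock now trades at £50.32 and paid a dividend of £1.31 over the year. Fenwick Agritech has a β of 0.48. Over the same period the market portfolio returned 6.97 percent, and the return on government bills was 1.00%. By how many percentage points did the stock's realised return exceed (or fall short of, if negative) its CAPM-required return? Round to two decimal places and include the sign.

Realised HPR = (P1 + D1 − P0) / P0 = (50.32 + 1.31 − 50.23) / 50.23 = 1.40 / 50.23 = 2.7872%
MRP = 6.97% − 1.00% = 5.97%
CAPM required = R_f + β·MRP = 1.00% + 0.48 × 5.97% = 3.8656%
α = realised − required = 2.7872% − 3.8656% = -1.08%

-1.08%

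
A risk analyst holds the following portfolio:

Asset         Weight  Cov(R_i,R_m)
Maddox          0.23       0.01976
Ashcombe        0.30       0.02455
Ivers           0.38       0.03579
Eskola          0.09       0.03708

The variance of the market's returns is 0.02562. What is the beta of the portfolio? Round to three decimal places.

1.126

β_Maddox = 0.01976 / 0.02562 = 0.7713
β_Ashcombe = 0.02455 / 0.02562 = 0.9582
β_Ivers = 0.03579 / 0.02562 = 1.3970
β_Eskola = 0.03708 / 0.02562 = 1.4473
β_P = Σ w_i β_i = 0.23×0.7713 + 0.30×0.9582 + 0.38×1.3970 + 0.09×1.4473 = 1.1260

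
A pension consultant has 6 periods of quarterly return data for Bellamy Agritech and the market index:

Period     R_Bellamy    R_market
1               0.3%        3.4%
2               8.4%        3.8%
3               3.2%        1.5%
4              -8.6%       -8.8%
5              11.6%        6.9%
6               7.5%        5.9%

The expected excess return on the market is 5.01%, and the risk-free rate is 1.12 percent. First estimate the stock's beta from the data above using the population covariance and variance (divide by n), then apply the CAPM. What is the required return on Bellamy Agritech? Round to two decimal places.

7.03%

Mean R_i = (0.3 + 8.4 + 3.2 − 8.6 + 11.6 + 7.5) / 6 = 3.7333%
Mean R_m = (3.4 + 3.8 + 1.5 − 8.8 + 6.9 + 5.9) / 6 = 2.1167%
Σ(R_i − R̄_i)(R_m − R̄_m) = 190.2967  ⇒  Cov = 190.2967 / 6 = 31.7161
Σ(R_m − R̄_m)² = 161.2283  ⇒  Var(R_m) = 161.2283 / 6 = 26.8714
β = Cov / Var(R_m) = 31.7161 / 26.8714 = 1.1803
E(R) = R_f + β × MRP = 1.12% + 1.1803 × 5.01% = 7.03%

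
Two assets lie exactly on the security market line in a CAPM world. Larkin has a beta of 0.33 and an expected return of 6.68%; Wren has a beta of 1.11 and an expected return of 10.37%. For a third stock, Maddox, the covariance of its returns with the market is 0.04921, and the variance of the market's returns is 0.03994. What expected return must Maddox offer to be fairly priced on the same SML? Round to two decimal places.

MRP = (10.37% − 6.68%) / (1.11 − 0.33) = 4.7308%
R_f = 6.68% − 0.33 × 4.7308% = 5.1188%
β_Maddox = Cov / Var(R_m) = 0.04921 / 0.03994 = 1.2321
E(R_Maddox) = R_f + β × MRP = 5.1188% + 1.2321 × 4.7308% = 10.95%

10.95%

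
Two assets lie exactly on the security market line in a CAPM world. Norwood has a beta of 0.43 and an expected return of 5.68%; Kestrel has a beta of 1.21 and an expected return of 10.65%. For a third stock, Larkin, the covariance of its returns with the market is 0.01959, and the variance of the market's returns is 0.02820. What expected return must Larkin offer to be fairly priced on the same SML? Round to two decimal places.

7.37%

MRP = (10.65% − 5.68%) / (1.21 − 0.43) = 6.3718%
R_f = 5.68% − 0.43 × 6.3718% = 2.9401%
β_Larkin = Cov / Var(R_m) = 0.01959 / 0.02820 = 0.6947
E(R_Larkin) = R_f + β × MRP = 2.9401% + 0.6947 × 6.3718% = 7.37%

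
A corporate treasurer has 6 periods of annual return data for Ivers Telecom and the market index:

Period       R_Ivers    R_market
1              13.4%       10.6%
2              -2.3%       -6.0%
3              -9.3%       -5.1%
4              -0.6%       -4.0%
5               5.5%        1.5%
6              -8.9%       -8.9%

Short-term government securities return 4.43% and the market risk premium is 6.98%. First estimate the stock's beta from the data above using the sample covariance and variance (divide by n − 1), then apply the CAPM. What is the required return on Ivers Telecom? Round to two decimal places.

12.55%

Mean R_i = (13.4 − 2.3 − 9.3 − 0.6 + 5.5 − 8.9) / 6 = -0.3667%
Mean R_m = (10.6 − 6.0 − 5.1 − 4.0 + 1.5 − 8.9) / 6 = -1.9833%
Σ(R_i − R̄_i)(R_m − R̄_m) = 288.7667  ⇒  Cov = 288.7667 / 5 = 57.7533
Σ(R_m − R̄_m)² = 248.2283  ⇒  Var(R_m) = 248.2283 / 5 = 49.6457
β = Cov / Var(R_m) = 57.7533 / 49.6457 = 1.1633
E(R) = R_f + β × MRP = 4.43% + 1.1633 × 6.98% = 12.55%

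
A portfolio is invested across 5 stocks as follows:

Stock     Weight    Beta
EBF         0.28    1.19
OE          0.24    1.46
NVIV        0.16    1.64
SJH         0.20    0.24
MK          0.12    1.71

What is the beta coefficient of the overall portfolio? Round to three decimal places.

1.199

β_P = Σ w_i β_i = 0.28×1.19 + 0.24×1.46 + 0.16×1.64 + 0.20×0.24 + 0.12×1.71 = 1.1992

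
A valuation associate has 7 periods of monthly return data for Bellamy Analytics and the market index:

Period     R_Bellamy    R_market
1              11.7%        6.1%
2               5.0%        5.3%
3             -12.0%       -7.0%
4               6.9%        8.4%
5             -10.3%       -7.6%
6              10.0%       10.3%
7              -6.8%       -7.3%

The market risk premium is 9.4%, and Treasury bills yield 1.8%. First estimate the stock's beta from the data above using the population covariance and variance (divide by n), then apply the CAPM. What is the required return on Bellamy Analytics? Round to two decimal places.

Mean R_i = (11.7 + 5.0 − 12.0 + 6.9 − 10.3 + 10.0 − 6.8) / 7 = 0.6429%
Mean R_m = (6.1 + 5.3 − 7.0 + 8.4 − 7.6 + 10.3 − 7.3) / 7 = 1.1714%
Σ(R_i − R̄_i)(R_m − R̄_m) = 465.4786  ⇒  Cov = 465.4786 / 7 = 66.4969
Σ(R_m − R̄_m)² = 392.3943  ⇒  Var(R_m) = 392.3943 / 7 = 56.0563
β = Cov / Var(R_m) = 66.4969 / 56.0563 = 1.1863
E(R) = R_f + β × MRP = 1.8% + 1.1863 × 9.4% = 12.95%

12.95%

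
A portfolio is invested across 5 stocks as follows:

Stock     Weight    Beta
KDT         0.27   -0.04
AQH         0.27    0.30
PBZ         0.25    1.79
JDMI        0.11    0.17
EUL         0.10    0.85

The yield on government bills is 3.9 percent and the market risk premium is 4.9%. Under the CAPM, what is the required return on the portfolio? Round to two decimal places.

6.94%

β_P = Σ w_i β_i = 0.27×-0.04 + 0.27×0.30 + 0.25×1.79 + 0.11×0.17 + 0.10×0.85 = 0.6214
E(R_P) = R_f + β_P × MRP = 3.9% + 0.6214 × 4.9% = 6.94%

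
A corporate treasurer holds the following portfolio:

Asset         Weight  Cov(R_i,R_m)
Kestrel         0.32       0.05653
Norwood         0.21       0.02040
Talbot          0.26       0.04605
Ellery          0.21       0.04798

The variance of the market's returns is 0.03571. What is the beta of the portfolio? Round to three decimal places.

1.244

β_Kestrel = 0.05653 / 0.03571 = 1.5830
β_Norwood = 0.02040 / 0.03571 = 0.5713
β_Talbot = 0.04605 / 0.03571 = 1.2896
β_Ellery = 0.04798 / 0.03571 = 1.3436
β_P = Σ w_i β_i = 0.32×1.5830 + 0.21×0.5713 + 0.26×1.2896 + 0.21×1.3436 = 1.2440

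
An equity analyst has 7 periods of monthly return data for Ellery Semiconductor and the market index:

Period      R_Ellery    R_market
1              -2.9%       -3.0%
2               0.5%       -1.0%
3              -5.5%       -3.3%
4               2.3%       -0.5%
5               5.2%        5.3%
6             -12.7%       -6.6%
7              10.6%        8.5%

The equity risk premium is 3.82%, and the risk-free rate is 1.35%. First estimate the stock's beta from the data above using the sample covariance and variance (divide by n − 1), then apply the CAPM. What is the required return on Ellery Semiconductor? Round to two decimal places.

Mean R_i = (-2.9 + 0.5 − 5.5 + 2.3 + 5.2 − 12.7 + 10.6) / 7 = -0.3571%
Mean R_m = (-3.0 − 1.0 − 3.3 − 0.5 + 5.3 − 6.6 + 8.5) / 7 = -0.0857%
Σ(R_i − R̄_i)(R_m − R̄_m) = 226.4657  ⇒  Cov = 226.4657 / 6 = 37.7443
Σ(R_m − R̄_m)² = 164.9886  ⇒  Var(R_m) = 164.9886 / 6 = 27.4981
β = Cov / Var(R_m) = 37.7443 / 27.4981 = 1.3726
E(R) = R_f + β × MRP = 1.35% + 1.3726 × 3.82% = 6.59%

6.59%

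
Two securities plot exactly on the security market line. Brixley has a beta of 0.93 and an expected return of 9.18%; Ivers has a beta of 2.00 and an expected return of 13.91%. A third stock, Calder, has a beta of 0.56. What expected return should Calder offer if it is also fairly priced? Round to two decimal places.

MRP (SML slope) = (13.91% − 9.18%) / (2.00 − 0.93) = 4.73% / 1.07 = 4.4206%
R_f (intercept) = 9.18% − 0.93 × 4.4206% = 5.0688%
E(R_Calder) = R_f + β × MRP = 5.0688% + 0.56 × 4.4206% = 7.54%

7.54%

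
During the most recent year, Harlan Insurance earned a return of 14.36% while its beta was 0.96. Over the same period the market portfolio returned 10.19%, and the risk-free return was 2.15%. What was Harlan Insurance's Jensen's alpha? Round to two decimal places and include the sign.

Market excess return = 10.19% − 2.15% = 8.04%
CAPM benchmark = R_f + β(R_m − R_f) = 2.15% + 0.96 × 8.04% = 9.8684%
α = actual − benchmark = 14.36% − 9.8684% = +4.49%

+4.49%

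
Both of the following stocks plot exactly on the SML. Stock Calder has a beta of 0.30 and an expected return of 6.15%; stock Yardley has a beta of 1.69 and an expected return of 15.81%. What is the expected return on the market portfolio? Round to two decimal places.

Both satisfy E(R) = R_f + β·MRP, so the slope of the SML is
MRP = (15.81% − 6.15%) / (1.69 − 0.30) = 9.66% / 1.39 = 6.9496%
R_f = E(R_Calder) − β_Calder·MRP = 6.15% − 0.30 × 6.9496% = 4.0651%
E(R_m) = R_f + MRP = 4.0651% + 6.9496% = 11.01%

11.01%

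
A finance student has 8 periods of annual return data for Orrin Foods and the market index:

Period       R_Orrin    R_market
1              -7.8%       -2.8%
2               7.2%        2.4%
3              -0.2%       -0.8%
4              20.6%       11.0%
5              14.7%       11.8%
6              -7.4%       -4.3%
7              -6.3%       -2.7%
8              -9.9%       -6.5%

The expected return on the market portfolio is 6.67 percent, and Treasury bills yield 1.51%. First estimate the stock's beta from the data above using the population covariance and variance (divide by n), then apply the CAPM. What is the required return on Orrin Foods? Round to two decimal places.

9.87%

Mean R_i = (-7.8 + 7.2 − 0.2 + 20.6 + 14.7 − 7.4 − 6.3 − 9.9) / 8 = 1.3625%
Mean R_m = (-2.8 + 2.4 − 0.8 + 11.0 + 11.8 − 4.3 − 2.7 − 6.5) / 8 = 1.0125%
Σ(R_i − R̄_i)(R_m − R̄_m) = 541.4838  ⇒  Cov = 541.4838 / 8 = 67.6855
Σ(R_m − R̄_m)² = 334.3088  ⇒  Var(R_m) = 334.3088 / 8 = 41.7886
β = Cov / Var(R_m) = 67.6855 / 41.7886 = 1.6197
MRP = 6.67% − 1.51% = 5.16%
E(R) = R_f + β × MRP = 1.51% + 1.6197 × 5.16% = 9.87%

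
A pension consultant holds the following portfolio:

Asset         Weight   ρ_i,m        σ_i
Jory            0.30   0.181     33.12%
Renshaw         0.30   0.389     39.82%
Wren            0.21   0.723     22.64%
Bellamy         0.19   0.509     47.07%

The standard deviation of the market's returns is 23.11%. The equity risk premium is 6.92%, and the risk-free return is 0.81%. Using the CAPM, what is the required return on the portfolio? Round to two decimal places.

5.13%

β_Jory = 0.181 × 33.12% / 23.11% = 0.2594
β_Renshaw = 0.389 × 39.82% / 23.11% = 0.6703
β_Wren = 0.723 × 22.64% / 23.11% = 0.7083
β_Bellamy = 0.509 × 47.07% / 23.11% = 1.0367
β_P = Σ w_i β_i = 0.30×0.2594 + 0.30×0.6703 + 0.21×0.7083 + 0.19×1.0367 = 0.6246
E(R_P) = R_f + β_P × MRP = 0.81% + 0.6246 × 6.92% = 5.13%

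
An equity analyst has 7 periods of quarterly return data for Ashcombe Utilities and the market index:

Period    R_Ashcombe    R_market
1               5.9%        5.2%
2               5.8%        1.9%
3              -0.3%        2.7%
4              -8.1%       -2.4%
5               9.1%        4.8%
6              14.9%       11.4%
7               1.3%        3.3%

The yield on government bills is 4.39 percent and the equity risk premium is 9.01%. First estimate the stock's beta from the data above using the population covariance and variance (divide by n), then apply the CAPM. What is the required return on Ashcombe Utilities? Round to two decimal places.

Mean R_i = (5.9 + 5.8 − 0.3 − 8.1 + 9.1 + 14.9 + 1.3) / 7 = 4.0857%
Mean R_m = (5.2 + 1.9 + 2.7 − 2.4 + 4.8 + 11.4 + 3.3) / 7 = 3.8429%
Σ(R_i − R̄_i)(R_m − R̄_m) = 168.2543  ⇒  Cov = 168.2543 / 7 = 24.0363
Σ(R_m − R̄_m)² = 104.2171  ⇒  Var(R_m) = 104.2171 / 7 = 14.8882
β = Cov / Var(R_m) = 24.0363 / 14.8882 = 1.6145
E(R) = R_f + β × MRP = 4.39% + 1.6145 × 9.01% = 18.94%

18.94%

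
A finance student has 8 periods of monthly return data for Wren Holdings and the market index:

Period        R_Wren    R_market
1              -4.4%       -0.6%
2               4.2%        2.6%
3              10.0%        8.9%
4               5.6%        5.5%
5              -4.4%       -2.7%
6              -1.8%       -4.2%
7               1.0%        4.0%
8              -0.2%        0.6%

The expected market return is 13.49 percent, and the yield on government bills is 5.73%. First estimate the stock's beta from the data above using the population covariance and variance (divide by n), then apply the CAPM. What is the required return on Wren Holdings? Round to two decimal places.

Mean R_i = (-4.4 + 4.2 + 10.0 + 5.6 − 4.4 − 1.8 + 1.0 − 0.2) / 8 = 1.2500%
Mean R_m = (-0.6 + 2.6 + 8.9 + 5.5 − 2.7 − 4.2 + 4.0 + 0.6) / 8 = 1.7625%
Σ(R_i − R̄_i)(R_m − R̄_m) = 139.0550  ⇒  Cov = 139.0550 / 8 = 17.3819
Σ(R_m − R̄_m)² = 133.0188  ⇒  Var(R_m) = 133.0188 / 8 = 16.6274
β = Cov / Var(R_m) = 17.3819 / 16.6274 = 1.0454
MRP = 13.49% − 5.73% = 7.76%
E(R) = R_f + β × MRP = 5.73% + 1.0454 × 7.76% = 13.84%

13.84%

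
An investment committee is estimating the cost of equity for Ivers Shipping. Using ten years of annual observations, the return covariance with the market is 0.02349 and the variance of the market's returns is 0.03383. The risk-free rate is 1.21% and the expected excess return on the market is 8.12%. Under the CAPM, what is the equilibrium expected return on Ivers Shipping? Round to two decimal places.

β = Cov(R_i, R_m) / Var(R_m) = 0.02349 / 0.03383 = 0.6944
E(R) = R_f + β × MRP = 1.21% + 0.6944 × 8.12% = 6.85%

6.85%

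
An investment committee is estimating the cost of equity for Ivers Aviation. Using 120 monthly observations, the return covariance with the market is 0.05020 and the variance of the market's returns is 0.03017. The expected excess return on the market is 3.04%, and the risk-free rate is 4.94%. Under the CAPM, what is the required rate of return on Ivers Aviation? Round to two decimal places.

β = Cov(R_i, R_m) / Var(R_m) = 0.05020 / 0.03017 = 1.6639
E(R) = R_f + β × MRP = 4.94% + 1.6639 × 3.04% = 10.00%

10.00%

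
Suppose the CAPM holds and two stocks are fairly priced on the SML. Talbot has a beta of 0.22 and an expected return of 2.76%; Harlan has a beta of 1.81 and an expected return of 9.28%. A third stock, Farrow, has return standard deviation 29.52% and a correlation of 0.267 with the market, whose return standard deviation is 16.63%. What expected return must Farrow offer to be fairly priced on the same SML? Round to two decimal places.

MRP = (9.28% − 2.76%) / (1.81 − 0.22) = 4.1006%
R_f = 2.76% − 0.22 × 4.1006% = 1.8579%
β_Farrow = ρ·σ_i/σ_m = 0.267 × 29.52 / 16.63 = 0.4740
E(R_Farrow) = R_f + β × MRP = 1.8579% + 0.4740 × 4.1006% = 3.80%

3.80%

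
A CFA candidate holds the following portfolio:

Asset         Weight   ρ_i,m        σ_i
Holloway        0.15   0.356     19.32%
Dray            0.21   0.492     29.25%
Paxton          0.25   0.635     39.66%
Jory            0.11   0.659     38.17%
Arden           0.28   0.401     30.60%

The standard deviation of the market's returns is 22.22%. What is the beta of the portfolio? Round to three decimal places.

β_Holloway = 0.356 × 19.32% / 22.22% = 0.3095
β_Dray = 0.492 × 29.25% / 22.22% = 0.6477
β_Paxton = 0.635 × 39.66% / 22.22% = 1.1334
β_Jory = 0.659 × 38.17% / 22.22% = 1.1320
β_Arden = 0.401 × 30.60% / 22.22% = 0.5522
β_P = Σ w_i β_i = 0.15×0.3095 + 0.21×0.6477 + 0.25×1.1334 + 0.11×1.1320 + 0.28×0.5522 = 0.7449

0.745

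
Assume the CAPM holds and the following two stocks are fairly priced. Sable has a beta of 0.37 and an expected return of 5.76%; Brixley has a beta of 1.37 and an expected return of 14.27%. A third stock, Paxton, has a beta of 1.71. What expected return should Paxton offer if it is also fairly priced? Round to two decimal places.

MRP (SML slope) = (14.27% − 5.76%) / (1.37 − 0.37) = 8.51% / 1.00 = 8.5100%
R_f (intercept) = 5.76% − 0.37 × 8.5100% = 2.6113%
E(R_Paxton) = R_f + β × MRP = 2.6113% + 1.71 × 8.5100% = 17.16%

17.16%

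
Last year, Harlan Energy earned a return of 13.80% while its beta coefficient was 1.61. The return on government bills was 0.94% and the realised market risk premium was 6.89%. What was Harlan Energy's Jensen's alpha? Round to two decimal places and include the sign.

CAPM benchmark = R_f + β(R_m − R_f) = 0.94% + 1.61 × 6.89% = 12.0329%
α = actual − benchmark = 13.80% − 12.0329% = +1.77%

+1.77%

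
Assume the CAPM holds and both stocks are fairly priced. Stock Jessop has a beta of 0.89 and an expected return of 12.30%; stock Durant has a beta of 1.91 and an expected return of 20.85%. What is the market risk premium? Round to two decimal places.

8.38%

Both satisfy E(R) = R_f + β·MRP, so the slope of the SML is
MRP = (20.85% − 12.30%) / (1.91 − 0.89) = 8.55% / 1.02 = 8.3824%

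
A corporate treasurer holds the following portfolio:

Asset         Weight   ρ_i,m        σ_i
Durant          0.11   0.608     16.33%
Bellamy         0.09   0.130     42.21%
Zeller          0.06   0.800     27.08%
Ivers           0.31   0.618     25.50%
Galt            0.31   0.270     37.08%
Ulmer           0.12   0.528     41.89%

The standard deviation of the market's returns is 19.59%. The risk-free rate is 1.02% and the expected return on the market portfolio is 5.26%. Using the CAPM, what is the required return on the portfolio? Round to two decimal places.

3.95%

β_Durant = 0.608 × 16.33% / 19.59% = 0.5068
β_Bellamy = 0.130 × 42.21% / 19.59% = 0.2801
β_Zeller = 0.800 × 27.08% / 19.59% = 1.1059
β_Ivers = 0.618 × 25.50% / 19.59% = 0.8044
β_Galt = 0.270 × 37.08% / 19.59% = 0.5111
β_Ulmer = 0.528 × 41.89% / 19.59% = 1.1290
β_P = Σ w_i β_i = 0.11×0.5068 + 0.09×0.2801 + 0.06×1.1059 + 0.31×0.8044 + 0.31×0.5111 + 0.12×1.1290 = 0.6906
MRP = 5.26% − 1.02% = 4.24%
E(R_P) = R_f + β_P × MRP = 1.02% + 0.6906 × 4.24% = 3.95%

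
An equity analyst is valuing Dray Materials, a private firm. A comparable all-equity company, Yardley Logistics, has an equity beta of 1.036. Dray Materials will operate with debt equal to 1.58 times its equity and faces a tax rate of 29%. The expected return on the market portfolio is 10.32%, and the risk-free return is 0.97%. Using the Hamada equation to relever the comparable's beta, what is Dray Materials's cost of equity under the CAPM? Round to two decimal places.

β_L = β_U × [1 + (1 − t)(D/E)] = 1.036 × [1 + (1 − 0.29) × 1.58]
    = 1.036 × [1 + 0.71 × 1.58] = 1.036 × 2.1218 = 2.1982
MRP = 10.32% − 0.97% = 9.35%
E(R) = R_f + β_L × MRP = 0.97% + 2.1982 × 9.35% = 21.52%

21.52%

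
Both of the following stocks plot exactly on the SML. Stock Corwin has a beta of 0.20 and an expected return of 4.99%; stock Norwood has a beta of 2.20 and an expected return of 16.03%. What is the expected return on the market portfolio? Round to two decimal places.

Both satisfy E(R) = R_f + β·MRP, so the slope of the SML is
MRP = (16.03% − 4.99%) / (2.20 − 0.20) = 11.04% / 2.00 = 5.5200%
R_f = E(R_Corwin) − β_Corwin·MRP = 4.99% − 0.20 × 5.5200% = 3.8860%
E(R_m) = R_f + MRP = 3.8860% + 5.5200% = 9.41%

9.41%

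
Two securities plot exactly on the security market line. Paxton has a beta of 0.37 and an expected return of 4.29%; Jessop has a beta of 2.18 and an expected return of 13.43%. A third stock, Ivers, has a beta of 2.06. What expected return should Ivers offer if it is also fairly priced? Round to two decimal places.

MRP (SML slope) = (13.43% − 4.29%) / (2.18 − 0.37) = 9.14% / 1.81 = 5.0497%
R_f (intercept) = 4.29% − 0.37 × 5.0497% = 2.4216%
E(R_Ivers) = R_f + β × MRP = 2.4216% + 2.06 × 5.0497% = 12.82%

12.82%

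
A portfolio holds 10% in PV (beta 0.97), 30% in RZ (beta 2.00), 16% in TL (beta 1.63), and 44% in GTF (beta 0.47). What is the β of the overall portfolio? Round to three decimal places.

β_P = Σ w_i β_i = 0.10×0.97 + 0.30×2.00 + 0.16×1.63 + 0.44×0.47 = 1.1646

1.165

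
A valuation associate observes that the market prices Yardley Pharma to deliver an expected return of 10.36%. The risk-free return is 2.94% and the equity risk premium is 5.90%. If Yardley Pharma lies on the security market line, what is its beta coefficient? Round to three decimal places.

1.258

β = (E(R) − R_f) / MRP = (10.36% − 2.94%) / 5.90% = 7.42% / 5.90% = 1.258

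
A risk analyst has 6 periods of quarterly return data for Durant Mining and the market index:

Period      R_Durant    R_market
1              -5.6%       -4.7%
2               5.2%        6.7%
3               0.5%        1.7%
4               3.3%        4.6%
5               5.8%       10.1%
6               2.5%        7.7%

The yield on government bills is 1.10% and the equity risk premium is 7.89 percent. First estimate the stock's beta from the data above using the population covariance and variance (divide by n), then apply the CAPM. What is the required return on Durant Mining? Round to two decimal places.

7.02%

Mean R_i = (-5.6 + 5.2 + 0.5 + 3.3 + 5.8 + 2.5) / 6 = 1.9500%
Mean R_m = (-4.7 + 6.7 + 1.7 + 4.6 + 10.1 + 7.7) / 6 = 4.3500%
Σ(R_i − R̄_i)(R_m − R̄_m) = 104.1250  ⇒  Cov = 104.1250 / 6 = 17.3542
Σ(R_m − R̄_m)² = 138.7950  ⇒  Var(R_m) = 138.7950 / 6 = 23.1325
β = Cov / Var(R_m) = 17.3542 / 23.1325 = 0.7502
E(R) = R_f + β × MRP = 1.10% + 0.7502 × 7.89% = 7.02%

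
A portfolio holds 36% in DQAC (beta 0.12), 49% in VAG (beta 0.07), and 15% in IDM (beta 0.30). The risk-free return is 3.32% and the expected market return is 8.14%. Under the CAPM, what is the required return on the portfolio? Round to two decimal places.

β_P = Σ w_i β_i = 0.36×0.12 + 0.49×0.07 + 0.15×0.30 = 0.1225
MRP = 8.14% − 3.32% = 4.82%
E(R_P) = R_f + β_P × MRP = 3.32% + 0.1225 × 4.82% = 3.91%

3.91%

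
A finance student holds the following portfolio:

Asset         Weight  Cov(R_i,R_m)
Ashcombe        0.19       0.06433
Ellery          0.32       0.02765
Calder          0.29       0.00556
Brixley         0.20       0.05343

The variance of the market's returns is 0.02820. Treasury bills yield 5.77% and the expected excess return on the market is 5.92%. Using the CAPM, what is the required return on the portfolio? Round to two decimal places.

β_Ashcombe = 0.06433 / 0.02820 = 2.2812
β_Ellery = 0.02765 / 0.02820 = 0.9805
β_Calder = 0.00556 / 0.02820 = 0.1972
β_Brixley = 0.05343 / 0.02820 = 1.8947
β_P = Σ w_i β_i = 0.19×2.2812 + 0.32×0.9805 + 0.29×0.1972 + 0.20×1.8947 = 1.1833
E(R_P) = R_f + β_P × MRP = 5.77% + 1.1833 × 5.92% = 12.78%

12.78%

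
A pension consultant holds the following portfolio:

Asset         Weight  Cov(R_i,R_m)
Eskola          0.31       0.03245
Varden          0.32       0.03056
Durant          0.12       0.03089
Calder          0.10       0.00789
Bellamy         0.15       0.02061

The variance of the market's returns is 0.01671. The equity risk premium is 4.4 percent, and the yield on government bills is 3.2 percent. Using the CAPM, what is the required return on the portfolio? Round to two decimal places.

β_Eskola = 0.03245 / 0.01671 = 1.9420
β_Varden = 0.03056 / 0.01671 = 1.8288
β_Durant = 0.03089 / 0.01671 = 1.8486
β_Calder = 0.00789 / 0.01671 = 0.4722
β_Bellamy = 0.02061 / 0.01671 = 1.2334
β_P = Σ w_i β_i = 0.31×1.9420 + 0.32×1.8288 + 0.12×1.8486 + 0.10×0.4722 + 0.15×1.2334 = 1.6413
E(R_P) = R_f + β_P × MRP = 3.2% + 1.6413 × 4.4% = 10.42%

10.42%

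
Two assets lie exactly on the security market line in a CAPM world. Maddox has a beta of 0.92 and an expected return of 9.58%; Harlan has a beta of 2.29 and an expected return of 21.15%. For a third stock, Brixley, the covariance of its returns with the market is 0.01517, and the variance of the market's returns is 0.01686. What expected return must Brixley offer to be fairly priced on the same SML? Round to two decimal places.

MRP = (21.15% − 9.58%) / (2.29 − 0.92) = 8.4453%
R_f = 9.58% − 0.92 × 8.4453% = 1.8103%
β_Brixley = Cov / Var(R_m) = 0.01517 / 0.01686 = 0.8998
E(R_Brixley) = R_f + β × MRP = 1.8103% + 0.8998 × 8.4453% = 9.41%

9.41%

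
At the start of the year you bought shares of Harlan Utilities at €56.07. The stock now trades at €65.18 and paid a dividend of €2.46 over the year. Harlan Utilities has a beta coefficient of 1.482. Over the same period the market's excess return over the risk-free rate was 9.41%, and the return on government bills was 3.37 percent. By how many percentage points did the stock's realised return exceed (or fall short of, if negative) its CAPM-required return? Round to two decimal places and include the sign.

+3.32%

Realised HPR = (P1 + D1 − P0) / P0 = (65.18 + 2.46 − 56.07) / 56.07 = 11.57 / 56.07 = 20.6349%
CAPM required = R_f + β·MRP = 3.37% + 1.482 × 9.41% = 17.31562%
α = realised − required = 20.6349% − 17.31562% = +3.32%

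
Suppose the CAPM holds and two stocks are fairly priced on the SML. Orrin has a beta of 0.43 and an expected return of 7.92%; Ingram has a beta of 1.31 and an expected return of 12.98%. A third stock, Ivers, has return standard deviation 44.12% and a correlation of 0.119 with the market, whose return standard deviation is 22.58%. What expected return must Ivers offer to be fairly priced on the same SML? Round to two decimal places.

MRP = (12.98% − 7.92%) / (1.31 − 0.43) = 5.7500%
R_f = 7.92% − 0.43 × 5.7500% = 5.4475%
β_Ivers = ρ·σ_i/σ_m = 0.119 × 44.12 / 22.58 = 0.2325
E(R_Ivers) = R_f + β × MRP = 5.4475% + 0.2325 × 5.7500% = 6.78%

6.78%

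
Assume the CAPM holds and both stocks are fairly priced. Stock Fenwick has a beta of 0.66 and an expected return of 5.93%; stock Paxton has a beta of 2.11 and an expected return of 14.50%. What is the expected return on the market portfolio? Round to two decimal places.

Both satisfy E(R) = R_f + β·MRP, so the slope of the SML is
MRP = (14.50% − 5.93%) / (2.11 − 0.66) = 8.57% / 1.45 = 5.9103%
R_f = E(R_Fenwick) − β_Fenwick·MRP = 5.93% − 0.66 × 5.9103% = 2.0292%
E(R_m) = R_f + MRP = 2.0292% + 5.9103% = 7.94%

7.94%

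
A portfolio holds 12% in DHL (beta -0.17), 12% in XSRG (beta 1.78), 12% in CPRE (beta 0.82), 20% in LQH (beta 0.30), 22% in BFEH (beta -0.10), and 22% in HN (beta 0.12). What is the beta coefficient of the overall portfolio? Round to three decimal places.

β_P = Σ w_i β_i = 0.12×-0.17 + 0.12×1.78 + 0.12×0.82 + 0.20×0.30 + 0.22×-0.10 + 0.22×0.12 = 0.3560

0.356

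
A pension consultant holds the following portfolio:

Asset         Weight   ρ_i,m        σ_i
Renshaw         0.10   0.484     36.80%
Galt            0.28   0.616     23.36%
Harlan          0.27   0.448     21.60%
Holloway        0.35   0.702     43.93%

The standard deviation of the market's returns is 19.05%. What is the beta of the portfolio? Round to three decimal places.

1.009

β_Renshaw = 0.484 × 36.80% / 19.05% = 0.9350
β_Galt = 0.616 × 23.36% / 19.05% = 0.7554
β_Harlan = 0.448 × 21.60% / 19.05% = 0.5080
β_Holloway = 0.702 × 43.93% / 19.05% = 1.6188
β_P = Σ w_i β_i = 0.10×0.9350 + 0.28×0.7554 + 0.27×0.5080 + 0.35×1.6188 = 1.0088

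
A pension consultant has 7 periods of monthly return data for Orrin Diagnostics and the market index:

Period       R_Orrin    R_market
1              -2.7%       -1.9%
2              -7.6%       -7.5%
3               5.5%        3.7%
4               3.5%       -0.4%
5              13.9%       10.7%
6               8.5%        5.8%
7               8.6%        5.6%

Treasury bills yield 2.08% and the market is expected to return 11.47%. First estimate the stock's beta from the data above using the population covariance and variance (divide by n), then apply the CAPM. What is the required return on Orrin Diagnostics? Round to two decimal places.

13.32%

Mean R_i = (-2.7 − 7.6 + 5.5 + 3.5 + 13.9 + 8.5 + 8.6) / 7 = 4.2429%
Mean R_m = (-1.9 − 7.5 + 3.7 − 0.4 + 10.7 + 5.8 + 5.6) / 7 = 2.2857%
Σ(R_i − R̄_i)(R_m − R̄_m) = 259.3843  ⇒  Cov = 259.3843 / 7 = 37.0549
Σ(R_m − R̄_m)² = 216.6286  ⇒  Var(R_m) = 216.6286 / 7 = 30.9469
β = Cov / Var(R_m) = 37.0549 / 30.9469 = 1.1974
MRP = 11.47% − 2.08% = 9.39%
E(R) = R_f + β × MRP = 2.08% + 1.1974 × 9.39% = 13.32%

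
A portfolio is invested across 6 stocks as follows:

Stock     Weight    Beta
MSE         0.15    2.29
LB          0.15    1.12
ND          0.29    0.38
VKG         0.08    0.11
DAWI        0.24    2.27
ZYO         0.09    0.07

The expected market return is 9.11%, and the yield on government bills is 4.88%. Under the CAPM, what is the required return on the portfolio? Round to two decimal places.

9.88%

β_P = Σ w_i β_i = 0.15×2.29 + 0.15×1.12 + 0.29×0.38 + 0.08×0.11 + 0.24×2.27 + 0.09×0.07 = 1.1816
MRP = 9.11% − 4.88% = 4.23%
E(R_P) = R_f + β_P × MRP = 4.88% + 1.1816 × 4.23% = 9.88%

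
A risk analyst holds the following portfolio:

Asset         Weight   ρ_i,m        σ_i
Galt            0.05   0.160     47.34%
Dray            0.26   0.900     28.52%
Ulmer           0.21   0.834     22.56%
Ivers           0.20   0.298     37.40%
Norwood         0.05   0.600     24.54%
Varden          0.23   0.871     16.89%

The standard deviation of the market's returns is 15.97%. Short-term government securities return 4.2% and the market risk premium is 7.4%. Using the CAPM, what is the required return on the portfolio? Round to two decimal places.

12.24%

β_Galt = 0.160 × 47.34% / 15.97% = 0.4743
β_Dray = 0.900 × 28.52% / 15.97% = 1.6073
β_Ulmer = 0.834 × 22.56% / 15.97% = 1.1781
β_Ivers = 0.298 × 37.40% / 15.97% = 0.6979
β_Norwood = 0.600 × 24.54% / 15.97% = 0.9220
β_Varden = 0.871 × 16.89% / 15.97% = 0.9212
β_P = Σ w_i β_i = 0.05×0.4743 + 0.26×1.6073 + 0.21×1.1781 + 0.20×0.6979 + 0.05×0.9220 + 0.23×0.9212 = 1.0866
E(R_P) = R_f + β_P × MRP = 4.2% + 1.0866 × 7.4% = 12.24%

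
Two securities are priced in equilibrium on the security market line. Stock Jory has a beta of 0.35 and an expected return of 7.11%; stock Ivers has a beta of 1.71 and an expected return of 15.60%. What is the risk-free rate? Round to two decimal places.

4.93%

Both satisfy E(R) = R_f + β·MRP, so the slope of the SML is
MRP = (15.60% − 7.11%) / (1.71 − 0.35) = 8.49% / 1.36 = 6.2426%
R_f = E(R_Jory) − β_Jory·MRP = 7.11% − 0.35 × 6.2426% = 4.9251%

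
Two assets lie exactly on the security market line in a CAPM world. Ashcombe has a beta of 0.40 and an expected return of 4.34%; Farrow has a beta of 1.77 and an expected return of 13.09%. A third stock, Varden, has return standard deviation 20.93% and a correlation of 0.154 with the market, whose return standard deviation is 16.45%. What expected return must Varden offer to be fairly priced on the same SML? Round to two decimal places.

3.04%

MRP = (13.09% − 4.34%) / (1.77 − 0.40) = 6.3869%
R_f = 4.34% − 0.40 × 6.3869% = 1.7852%
β_Varden = ρ·σ_i/σ_m = 0.154 × 20.93 / 16.45 = 0.1959
E(R_Varden) = R_f + β × MRP = 1.7852% + 0.1959 × 6.3869% = 3.04%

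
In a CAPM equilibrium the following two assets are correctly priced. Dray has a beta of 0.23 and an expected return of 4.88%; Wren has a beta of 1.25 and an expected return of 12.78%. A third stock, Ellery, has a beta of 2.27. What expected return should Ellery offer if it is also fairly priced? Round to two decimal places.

MRP (SML slope) = (12.78% − 4.88%) / (1.25 − 0.23) = 7.90% / 1.02 = 7.7451%
R_f (intercept) = 4.88% − 0.23 × 7.7451% = 3.0986%
E(R_Ellery) = R_f + β × MRP = 3.0986% + 2.27 × 7.7451% = 20.68%

20.68%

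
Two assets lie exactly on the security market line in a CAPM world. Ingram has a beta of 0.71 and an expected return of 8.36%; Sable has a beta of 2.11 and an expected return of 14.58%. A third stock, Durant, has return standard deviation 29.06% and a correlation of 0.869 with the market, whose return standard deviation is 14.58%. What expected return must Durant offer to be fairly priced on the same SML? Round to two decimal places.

12.90%

MRP = (14.58% − 8.36%) / (2.11 − 0.71) = 4.4429%
R_f = 8.36% − 0.71 × 4.4429% = 5.2055%
β_Durant = ρ·σ_i/σ_m = 0.869 × 29.06 / 14.58 = 1.7320
E(R_Durant) = R_f + β × MRP = 5.2055% + 1.7320 × 4.4429% = 12.90%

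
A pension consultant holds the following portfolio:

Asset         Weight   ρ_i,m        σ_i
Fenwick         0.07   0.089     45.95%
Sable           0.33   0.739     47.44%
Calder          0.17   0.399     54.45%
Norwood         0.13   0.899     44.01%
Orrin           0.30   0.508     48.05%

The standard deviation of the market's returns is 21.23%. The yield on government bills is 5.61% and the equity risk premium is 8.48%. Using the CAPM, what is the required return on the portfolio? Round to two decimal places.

16.80%

β_Fenwick = 0.089 × 45.95% / 21.23% = 0.1926
β_Sable = 0.739 × 47.44% / 21.23% = 1.6513
β_Calder = 0.399 × 54.45% / 21.23% = 1.0233
β_Norwood = 0.899 × 44.01% / 21.23% = 1.8636
β_Orrin = 0.508 × 48.05% / 21.23% = 1.1498
β_P = Σ w_i β_i = 0.07×0.1926 + 0.33×1.6513 + 0.17×1.0233 + 0.13×1.8636 + 0.30×1.1498 = 1.3196
E(R_P) = R_f + β_P × MRP = 5.61% + 1.3196 × 8.48% = 16.80%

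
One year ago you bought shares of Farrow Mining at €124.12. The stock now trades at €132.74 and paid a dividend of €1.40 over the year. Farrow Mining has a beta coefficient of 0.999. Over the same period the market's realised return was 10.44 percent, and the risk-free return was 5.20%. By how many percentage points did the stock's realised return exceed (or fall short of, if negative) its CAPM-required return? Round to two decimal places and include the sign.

-2.36%

Realised HPR = (P1 + D1 − P0) / P0 = (132.74 + 1.40 − 124.12) / 124.12 = 10.02 / 124.12 = 8.0728%
MRP = 10.44% − 5.20% = 5.24%
CAPM required = R_f + β·MRP = 5.20% + 0.999 × 5.24% = 10.43476%
α = realised − required = 8.0728% − 10.43476% = -2.36%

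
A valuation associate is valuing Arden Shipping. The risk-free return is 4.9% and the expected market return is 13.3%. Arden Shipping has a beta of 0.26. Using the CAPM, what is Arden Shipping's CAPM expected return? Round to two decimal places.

Market risk premium = E(R_m) − R_f = 13.3% − 4.9% = 8.40%
E(R) = R_f + β × MRP = 4.9% + 0.26 × 8.4% = 7.08%

7.08%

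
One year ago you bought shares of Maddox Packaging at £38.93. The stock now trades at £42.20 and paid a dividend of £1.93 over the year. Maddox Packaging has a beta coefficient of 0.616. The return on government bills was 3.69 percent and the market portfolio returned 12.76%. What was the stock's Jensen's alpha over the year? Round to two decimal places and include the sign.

Realised HPR = (P1 + D1 − P0) / P0 = (42.20 + 1.93 − 38.93) / 38.93 = 5.20 / 38.93 = 13.3573%
MRP = 12.76% − 3.69% = 9.07%
CAPM required = R_f + β·MRP = 3.69% + 0.616 × 9.07% = 9.27712%
α = realised − required = 13.3573% − 9.27712% = +4.08%

+4.08%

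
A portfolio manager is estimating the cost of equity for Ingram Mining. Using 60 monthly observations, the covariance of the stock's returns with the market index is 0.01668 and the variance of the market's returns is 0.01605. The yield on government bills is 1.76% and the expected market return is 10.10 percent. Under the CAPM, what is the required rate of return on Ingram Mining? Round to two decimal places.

β = Cov(R_i, R_m) / Var(R_m) = 0.01668 / 0.01605 = 1.0393
MRP = 10.10% − 1.76% = 8.34%
E(R) = R_f + β × MRP = 1.76% + 1.0393 × 8.34% = 10.43%

10.43%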